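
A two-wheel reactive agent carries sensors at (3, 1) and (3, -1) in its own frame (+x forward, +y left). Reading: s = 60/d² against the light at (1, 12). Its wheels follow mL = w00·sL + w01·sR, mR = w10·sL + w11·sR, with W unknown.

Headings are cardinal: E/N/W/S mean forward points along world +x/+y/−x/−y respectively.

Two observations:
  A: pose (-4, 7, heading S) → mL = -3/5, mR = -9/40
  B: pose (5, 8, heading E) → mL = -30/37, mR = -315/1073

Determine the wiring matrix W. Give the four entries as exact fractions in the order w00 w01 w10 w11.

0 -1 1/2 -1

obs A: pose=(-4,7,S) → sL=3/4, sR=3/5, mL=-3/5, mR=-9/40
obs B: pose=(5,8,E) → sL=30/29, sR=30/37, mL=-30/37, mR=-315/1073
sensor matrix S = [[3/4, 3/5], [30/29, 30/37]]; det S = -27/2146
solve [mL_A; mL_B] = S·[w00; w01] and [mR_A; mR_B] = S·[w10; w11]:
  w00 = 0, w01 = -1, w10 = 1/2, w11 = -1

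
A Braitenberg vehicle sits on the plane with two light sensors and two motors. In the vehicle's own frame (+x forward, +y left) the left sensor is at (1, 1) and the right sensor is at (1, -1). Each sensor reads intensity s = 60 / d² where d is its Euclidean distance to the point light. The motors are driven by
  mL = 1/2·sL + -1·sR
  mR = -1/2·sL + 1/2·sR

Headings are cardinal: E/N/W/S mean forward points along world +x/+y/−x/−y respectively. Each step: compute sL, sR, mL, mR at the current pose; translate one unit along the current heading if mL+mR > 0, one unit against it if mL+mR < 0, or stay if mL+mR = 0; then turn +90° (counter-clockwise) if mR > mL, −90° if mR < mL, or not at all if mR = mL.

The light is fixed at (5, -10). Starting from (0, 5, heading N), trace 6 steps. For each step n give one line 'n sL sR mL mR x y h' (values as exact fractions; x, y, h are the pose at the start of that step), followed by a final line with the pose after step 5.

0 15/73 15/68 -585/4964 75/9928 0 5 N
1 12/41 20/87 -298/3567 -112/3567 0 4 W
2 30/89 30/97 -1215/8633 -120/8633 1 4 S
3 12/53 12/41 -390/2173 72/2173 1 5 E
4 15/73 15/68 -585/4964 75/9928 0 5 N
5 12/41 20/87 -298/3567 -112/3567 0 4 W
final 1 4 S

n=0: pose=(0,5,N); sL=15/73, sR=15/68; mL=-585/4964, mR=75/9928; mL+mR=-15/136 → advance -1; mR−mL=1245/9928 → turn +1·90°
n=1: pose=(0,4,W); sL=12/41, sR=20/87; mL=-298/3567, mR=-112/3567; mL+mR=-10/87 → advance -1; mR−mL=62/1189 → turn +1·90°
n=2: pose=(1,4,S); sL=30/89, sR=30/97; mL=-1215/8633, mR=-120/8633; mL+mR=-15/97 → advance -1; mR−mL=1095/8633 → turn +1·90°
n=3: pose=(1,5,E); sL=12/53, sR=12/41; mL=-390/2173, mR=72/2173; mL+mR=-6/41 → advance -1; mR−mL=462/2173 → turn +1·90°
n=4: pose=(0,5,N); sL=15/73, sR=15/68; mL=-585/4964, mR=75/9928; mL+mR=-15/136 → advance -1; mR−mL=1245/9928 → turn +1·90°
n=5: pose=(0,4,W); sL=12/41, sR=20/87; mL=-298/3567, mR=-112/3567; mL+mR=-10/87 → advance -1; mR−mL=62/1189 → turn +1·90°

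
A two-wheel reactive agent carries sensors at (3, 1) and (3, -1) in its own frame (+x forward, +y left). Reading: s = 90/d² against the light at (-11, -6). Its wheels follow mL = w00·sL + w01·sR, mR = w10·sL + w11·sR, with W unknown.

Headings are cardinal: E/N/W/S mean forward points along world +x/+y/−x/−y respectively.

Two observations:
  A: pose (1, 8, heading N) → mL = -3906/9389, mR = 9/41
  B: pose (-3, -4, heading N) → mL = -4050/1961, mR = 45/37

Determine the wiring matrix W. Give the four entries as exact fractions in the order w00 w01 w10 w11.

-1 -1 1 0

obs A: pose=(1,8,N) → sL=9/41, sR=45/229, mL=-3906/9389, mR=9/41
obs B: pose=(-3,-4,N) → sL=45/37, sR=45/53, mL=-4050/1961, mR=45/37
sensor matrix S = [[9/41, 45/229], [45/37, 45/53]]; det S = -968760/18411829
solve [mL_A; mL_B] = S·[w00; w01] and [mR_A; mR_B] = S·[w10; w11]:
  w00 = -1, w01 = -1, w10 = 1, w11 = 0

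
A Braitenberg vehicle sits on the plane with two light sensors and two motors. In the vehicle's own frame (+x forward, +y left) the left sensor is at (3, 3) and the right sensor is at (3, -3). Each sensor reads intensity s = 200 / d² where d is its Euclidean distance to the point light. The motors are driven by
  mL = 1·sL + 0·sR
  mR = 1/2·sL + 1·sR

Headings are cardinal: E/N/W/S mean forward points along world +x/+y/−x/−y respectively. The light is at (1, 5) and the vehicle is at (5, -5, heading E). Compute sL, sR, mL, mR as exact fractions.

100/49 100/109 100/49 10350/5341

left sensor world pos  = (8, -2); dL² = 98
right sensor world pos = (8, -8); dR² = 218
sL = 200/98 = 100/49
sR = 200/218 = 100/109
mL = 1·sL + 0·sR = 100/49
mR = 1/2·sL + 1·sR = 10350/5341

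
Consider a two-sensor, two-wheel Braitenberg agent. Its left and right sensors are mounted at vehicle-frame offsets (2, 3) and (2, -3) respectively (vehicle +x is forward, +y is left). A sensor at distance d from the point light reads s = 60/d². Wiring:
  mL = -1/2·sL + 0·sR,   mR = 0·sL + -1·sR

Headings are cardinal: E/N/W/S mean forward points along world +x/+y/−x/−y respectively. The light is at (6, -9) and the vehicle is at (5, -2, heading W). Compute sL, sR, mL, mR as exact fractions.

12/5 60/109 -6/5 -60/109

left sensor world pos  = (3, -5); dL² = 25
right sensor world pos = (3, 1); dR² = 109
sL = 60/25 = 12/5
sR = 60/109 = 60/109
mL = -1/2·sL + 0·sR = -6/5
mR = 0·sL + -1·sR = -60/109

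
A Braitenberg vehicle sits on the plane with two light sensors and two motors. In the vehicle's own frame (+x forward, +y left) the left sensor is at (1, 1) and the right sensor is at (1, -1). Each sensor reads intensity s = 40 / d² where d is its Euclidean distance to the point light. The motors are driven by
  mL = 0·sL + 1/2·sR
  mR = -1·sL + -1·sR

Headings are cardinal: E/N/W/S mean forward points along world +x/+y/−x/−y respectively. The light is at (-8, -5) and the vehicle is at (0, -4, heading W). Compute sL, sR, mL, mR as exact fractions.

40/49 40/53 20/53 -4080/2597

left sensor world pos  = (-1, -5); dL² = 49
right sensor world pos = (-1, -3); dR² = 53
sL = 40/49 = 40/49
sR = 40/53 = 40/53
mL = 0·sL + 1/2·sR = 20/53
mR = -1·sL + -1·sR = -4080/2597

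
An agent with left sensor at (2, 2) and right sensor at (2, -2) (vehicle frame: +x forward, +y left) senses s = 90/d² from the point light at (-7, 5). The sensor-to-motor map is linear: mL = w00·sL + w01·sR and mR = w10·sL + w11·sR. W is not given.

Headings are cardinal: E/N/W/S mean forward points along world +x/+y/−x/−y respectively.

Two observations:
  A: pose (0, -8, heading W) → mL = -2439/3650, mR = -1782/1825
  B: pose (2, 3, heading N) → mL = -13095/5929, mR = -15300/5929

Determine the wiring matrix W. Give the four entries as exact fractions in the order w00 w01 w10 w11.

-1 -1/2 -1 -1

obs A: pose=(0,-8,W) → sL=9/25, sR=45/73, mL=-2439/3650, mR=-1782/1825
obs B: pose=(2,3,N) → sL=90/49, sR=90/121, mL=-13095/5929, mR=-15300/5929
sensor matrix S = [[9/25, 45/73], [90/49, 90/121]]; det S = -1870776/2164085
solve [mL_A; mL_B] = S·[w00; w01] and [mR_A; mR_B] = S·[w10; w11]:
  w00 = -1, w01 = -1/2, w10 = -1, w11 = -1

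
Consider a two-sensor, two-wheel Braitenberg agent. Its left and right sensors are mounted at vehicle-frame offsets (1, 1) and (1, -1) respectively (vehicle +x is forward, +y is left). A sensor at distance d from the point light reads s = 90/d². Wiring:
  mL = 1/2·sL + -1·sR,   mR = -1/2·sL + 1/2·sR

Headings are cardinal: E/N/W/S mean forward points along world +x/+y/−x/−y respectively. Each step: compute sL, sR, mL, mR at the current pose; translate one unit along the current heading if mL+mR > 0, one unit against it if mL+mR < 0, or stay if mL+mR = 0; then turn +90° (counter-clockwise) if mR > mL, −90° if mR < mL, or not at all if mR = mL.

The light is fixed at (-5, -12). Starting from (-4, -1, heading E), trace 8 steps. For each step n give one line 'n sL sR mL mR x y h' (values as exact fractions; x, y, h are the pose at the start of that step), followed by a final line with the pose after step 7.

0 45/74 45/52 -270/481 495/3848 -4 -1 E
1 18/29 18/29 -9/29 0 -5 -1 N
2 45/41 45/61 -945/5002 -450/2501 -5 -2 W
3 18/17 10/9 -89/153 4/153 -4 -2 S
4 45/74 45/52 -270/481 495/3848 -4 -1 E
5 18/29 18/29 -9/29 0 -5 -1 N
6 45/41 45/61 -945/5002 -450/2501 -5 -2 W
7 18/17 10/9 -89/153 4/153 -4 -2 S
final -4 -1 E

n=0: pose=(-4,-1,E); sL=45/74, sR=45/52; mL=-270/481, mR=495/3848; mL+mR=-45/104 → advance -1; mR−mL=2655/3848 → turn +1·90°
n=1: pose=(-5,-1,N); sL=18/29, sR=18/29; mL=-9/29, mR=0; mL+mR=-9/29 → advance -1; mR−mL=9/29 → turn +1·90°
n=2: pose=(-5,-2,W); sL=45/41, sR=45/61; mL=-945/5002, mR=-450/2501; mL+mR=-45/122 → advance -1; mR−mL=45/5002 → turn +1·90°
n=3: pose=(-4,-2,S); sL=18/17, sR=10/9; mL=-89/153, mR=4/153; mL+mR=-5/9 → advance -1; mR−mL=31/51 → turn +1·90°
n=4: pose=(-4,-1,E); sL=45/74, sR=45/52; mL=-270/481, mR=495/3848; mL+mR=-45/104 → advance -1; mR−mL=2655/3848 → turn +1·90°
n=5: pose=(-5,-1,N); sL=18/29, sR=18/29; mL=-9/29, mR=0; mL+mR=-9/29 → advance -1; mR−mL=9/29 → turn +1·90°
n=6: pose=(-5,-2,W); sL=45/41, sR=45/61; mL=-945/5002, mR=-450/2501; mL+mR=-45/122 → advance -1; mR−mL=45/5002 → turn +1·90°
n=7: pose=(-4,-2,S); sL=18/17, sR=10/9; mL=-89/153, mR=4/153; mL+mR=-5/9 → advance -1; mR−mL=31/51 → turn +1·90°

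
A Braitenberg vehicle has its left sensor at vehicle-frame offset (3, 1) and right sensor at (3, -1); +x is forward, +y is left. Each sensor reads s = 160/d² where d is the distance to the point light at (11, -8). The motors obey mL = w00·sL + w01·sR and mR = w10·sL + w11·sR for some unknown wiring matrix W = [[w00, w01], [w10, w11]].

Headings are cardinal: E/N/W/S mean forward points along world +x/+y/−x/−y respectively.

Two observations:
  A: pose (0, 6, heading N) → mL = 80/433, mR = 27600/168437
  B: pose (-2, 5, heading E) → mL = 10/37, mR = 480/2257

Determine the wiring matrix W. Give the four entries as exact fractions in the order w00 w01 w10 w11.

1/2 0 1 -1/2

obs A: pose=(0,6,N) → sL=160/433, sR=160/389, mL=80/433, mR=27600/168437
obs B: pose=(-2,5,E) → sL=20/37, sR=40/61, mL=10/37, mR=480/2257
sensor matrix S = [[160/433, 160/389], [20/37, 40/61]]; det S = 7593600/380162309
solve [mL_A; mL_B] = S·[w00; w01] and [mR_A; mR_B] = S·[w10; w11]:
  w00 = 1/2, w01 = 0, w10 = 1, w11 = -1/2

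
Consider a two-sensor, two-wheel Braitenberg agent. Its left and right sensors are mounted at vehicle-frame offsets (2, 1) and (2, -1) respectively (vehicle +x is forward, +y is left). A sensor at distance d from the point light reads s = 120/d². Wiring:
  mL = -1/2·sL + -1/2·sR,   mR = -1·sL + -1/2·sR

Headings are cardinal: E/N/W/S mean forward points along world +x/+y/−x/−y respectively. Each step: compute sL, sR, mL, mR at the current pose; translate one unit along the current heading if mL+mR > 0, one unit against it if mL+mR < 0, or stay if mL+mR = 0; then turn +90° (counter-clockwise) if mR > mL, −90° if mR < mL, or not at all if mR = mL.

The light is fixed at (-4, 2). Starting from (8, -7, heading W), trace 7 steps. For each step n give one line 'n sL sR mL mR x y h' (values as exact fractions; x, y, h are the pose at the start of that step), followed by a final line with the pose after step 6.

0 3/5 30/41 -273/410 -198/205 8 -7 W
1 120/193 24/49 -5256/9457 -8196/9457 9 -7 N
2 20/51 60/173 -3260/8823 -4990/8823 9 -8 E
3 120/313 24/53 -6936/16589 -10116/16589 8 -8 S
4 3/5 30/41 -273/410 -198/205 8 -7 W
5 120/193 24/49 -5256/9457 -8196/9457 9 -7 N
6 20/51 60/173 -3260/8823 -4990/8823 9 -8 E
final 8 -8 S

n=0: pose=(8,-7,W); sL=3/5, sR=30/41; mL=-273/410, mR=-198/205; mL+mR=-669/410 → advance -1; mR−mL=-3/10 → turn -1·90°
n=1: pose=(9,-7,N); sL=120/193, sR=24/49; mL=-5256/9457, mR=-8196/9457; mL+mR=-13452/9457 → advance -1; mR−mL=-60/193 → turn -1·90°
n=2: pose=(9,-8,E); sL=20/51, sR=60/173; mL=-3260/8823, mR=-4990/8823; mL+mR=-2750/2941 → advance -1; mR−mL=-10/51 → turn -1·90°
n=3: pose=(8,-8,S); sL=120/313, sR=24/53; mL=-6936/16589, mR=-10116/16589; mL+mR=-17052/16589 → advance -1; mR−mL=-60/313 → turn -1·90°
n=4: pose=(8,-7,W); sL=3/5, sR=30/41; mL=-273/410, mR=-198/205; mL+mR=-669/410 → advance -1; mR−mL=-3/10 → turn -1·90°
n=5: pose=(9,-7,N); sL=120/193, sR=24/49; mL=-5256/9457, mR=-8196/9457; mL+mR=-13452/9457 → advance -1; mR−mL=-60/193 → turn -1·90°
n=6: pose=(9,-8,E); sL=20/51, sR=60/173; mL=-3260/8823, mR=-4990/8823; mL+mR=-2750/2941 → advance -1; mR−mL=-10/51 → turn -1·90°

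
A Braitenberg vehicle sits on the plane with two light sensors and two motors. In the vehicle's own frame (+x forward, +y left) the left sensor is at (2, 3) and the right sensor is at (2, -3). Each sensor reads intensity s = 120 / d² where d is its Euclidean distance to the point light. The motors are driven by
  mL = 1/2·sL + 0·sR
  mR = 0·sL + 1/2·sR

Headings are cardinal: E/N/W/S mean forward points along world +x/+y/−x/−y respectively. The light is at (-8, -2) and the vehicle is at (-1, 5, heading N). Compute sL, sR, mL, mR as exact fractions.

120/97 120/181 60/97 60/181

left sensor world pos  = (-4, 7); dL² = 97
right sensor world pos = (2, 7); dR² = 181
sL = 120/97 = 120/97
sR = 120/181 = 120/181
mL = 1/2·sL + 0·sR = 60/97
mR = 0·sL + 1/2·sR = 60/181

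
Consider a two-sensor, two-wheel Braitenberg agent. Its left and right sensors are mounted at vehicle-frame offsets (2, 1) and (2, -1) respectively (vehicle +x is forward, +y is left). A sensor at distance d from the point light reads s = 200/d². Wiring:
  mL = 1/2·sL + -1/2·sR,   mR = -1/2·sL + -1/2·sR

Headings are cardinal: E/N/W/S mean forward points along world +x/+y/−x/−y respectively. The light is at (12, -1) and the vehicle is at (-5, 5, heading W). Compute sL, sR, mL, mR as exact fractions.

100/193 20/41 120/7913 -3980/7913

left sensor world pos  = (-7, 4); dL² = 386
right sensor world pos = (-7, 6); dR² = 410
sL = 200/386 = 100/193
sR = 200/410 = 20/41
mL = 1/2·sL + -1/2·sR = 120/7913
mR = -1/2·sL + -1/2·sR = -3980/7913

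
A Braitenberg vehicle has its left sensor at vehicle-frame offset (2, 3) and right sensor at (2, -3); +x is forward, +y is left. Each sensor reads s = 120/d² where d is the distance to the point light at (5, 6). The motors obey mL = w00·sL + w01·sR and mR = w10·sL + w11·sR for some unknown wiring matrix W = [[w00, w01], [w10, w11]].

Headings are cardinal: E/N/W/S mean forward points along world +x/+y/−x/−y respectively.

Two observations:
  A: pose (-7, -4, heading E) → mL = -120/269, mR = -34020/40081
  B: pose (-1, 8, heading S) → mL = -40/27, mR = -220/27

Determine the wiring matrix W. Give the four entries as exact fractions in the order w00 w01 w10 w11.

obs A: pose=(-7,-4,E) → sL=120/149, sR=120/269, mL=-120/269, mR=-34020/40081
obs B: pose=(-1,8,S) → sL=40/3, sR=40/27, mL=-40/27, mR=-220/27
sensor matrix S = [[120/149, 120/269], [40/3, 40/27]]; det S = -1715200/360729
solve [mL_A; mL_B] = S·[w00; w01] and [mR_A; mR_B] = S·[w10; w11]:
  w00 = 0, w01 = -1, w10 = -1/2, w11 = -1

0 -1 -1/2 -1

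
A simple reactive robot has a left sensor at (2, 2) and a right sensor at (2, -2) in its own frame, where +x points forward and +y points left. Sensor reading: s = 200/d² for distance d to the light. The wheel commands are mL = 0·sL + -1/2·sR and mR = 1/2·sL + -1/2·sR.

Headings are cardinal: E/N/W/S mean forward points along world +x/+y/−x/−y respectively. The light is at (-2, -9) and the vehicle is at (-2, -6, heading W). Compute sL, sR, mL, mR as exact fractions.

left sensor world pos  = (-4, -8); dL² = 5
right sensor world pos = (-4, -4); dR² = 29
sL = 200/5 = 40
sR = 200/29 = 200/29
mL = 0·sL + -1/2·sR = -100/29
mR = 1/2·sL + -1/2·sR = 480/29

40 200/29 -100/29 480/29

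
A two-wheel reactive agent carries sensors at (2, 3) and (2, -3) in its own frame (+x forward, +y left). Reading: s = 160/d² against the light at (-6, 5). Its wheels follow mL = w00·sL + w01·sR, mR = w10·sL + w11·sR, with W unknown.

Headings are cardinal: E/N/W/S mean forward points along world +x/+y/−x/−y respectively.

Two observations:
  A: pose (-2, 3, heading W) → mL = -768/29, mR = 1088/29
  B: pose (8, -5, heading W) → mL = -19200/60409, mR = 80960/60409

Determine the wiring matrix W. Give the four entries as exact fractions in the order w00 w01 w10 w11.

1 -1 1 1

obs A: pose=(-2,3,W) → sL=160/29, sR=32, mL=-768/29, mR=1088/29
obs B: pose=(8,-5,W) → sL=160/313, sR=160/193, mL=-19200/60409, mR=80960/60409
sensor matrix S = [[160/29, 32], [160/313, 160/193]]; det S = -20643840/1751861
solve [mL_A; mL_B] = S·[w00; w01] and [mR_A; mR_B] = S·[w10; w11]:
  w00 = 1, w01 = -1, w10 = 1, w11 = 1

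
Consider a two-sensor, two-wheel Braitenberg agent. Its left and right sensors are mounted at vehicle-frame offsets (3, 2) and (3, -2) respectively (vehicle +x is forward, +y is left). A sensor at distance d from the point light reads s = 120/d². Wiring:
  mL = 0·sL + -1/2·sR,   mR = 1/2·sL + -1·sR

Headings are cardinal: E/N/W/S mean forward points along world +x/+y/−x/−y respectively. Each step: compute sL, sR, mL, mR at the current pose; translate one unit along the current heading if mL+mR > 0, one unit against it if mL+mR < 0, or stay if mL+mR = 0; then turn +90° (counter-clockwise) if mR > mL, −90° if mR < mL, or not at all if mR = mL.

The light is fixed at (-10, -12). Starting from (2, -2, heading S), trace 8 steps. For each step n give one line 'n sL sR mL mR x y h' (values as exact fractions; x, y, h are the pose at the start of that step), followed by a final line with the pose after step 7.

0 24/49 120/149 -60/149 -4092/7301 2 -2 S
1 20/27 12/25 -6/25 -74/675 2 -1 W
2 120/289 24/37 -12/37 -4716/10693 3 -1 S
3 3/5 15/37 -15/74 -39/370 3 0 W
4 120/337 8/15 -4/15 -1796/5055 4 0 S
5 60/121 60/173 -30/173 -2070/20933 4 1 W
6 120/389 120/269 -60/269 -30540/104641 5 1 S
7 5/12 3/10 -3/20 -11/120 5 2 W
final 6 2 S

n=0: pose=(2,-2,S); sL=24/49, sR=120/149; mL=-60/149, mR=-4092/7301; mL+mR=-7032/7301 → advance -1; mR−mL=-1152/7301 → turn -1·90°
n=1: pose=(2,-1,W); sL=20/27, sR=12/25; mL=-6/25, mR=-74/675; mL+mR=-236/675 → advance -1; mR−mL=88/675 → turn +1·90°
n=2: pose=(3,-1,S); sL=120/289, sR=24/37; mL=-12/37, mR=-4716/10693; mL+mR=-8184/10693 → advance -1; mR−mL=-1248/10693 → turn -1·90°
n=3: pose=(3,0,W); sL=3/5, sR=15/37; mL=-15/74, mR=-39/370; mL+mR=-57/185 → advance -1; mR−mL=18/185 → turn +1·90°
n=4: pose=(4,0,S); sL=120/337, sR=8/15; mL=-4/15, mR=-1796/5055; mL+mR=-1048/1685 → advance -1; mR−mL=-448/5055 → turn -1·90°
n=5: pose=(4,1,W); sL=60/121, sR=60/173; mL=-30/173, mR=-2070/20933; mL+mR=-5700/20933 → advance -1; mR−mL=1560/20933 → turn +1·90°
n=6: pose=(5,1,S); sL=120/389, sR=120/269; mL=-60/269, mR=-30540/104641; mL+mR=-53880/104641 → advance -1; mR−mL=-7200/104641 → turn -1·90°
n=7: pose=(5,2,W); sL=5/12, sR=3/10; mL=-3/20, mR=-11/120; mL+mR=-29/120 → advance -1; mR−mL=7/120 → turn +1·90°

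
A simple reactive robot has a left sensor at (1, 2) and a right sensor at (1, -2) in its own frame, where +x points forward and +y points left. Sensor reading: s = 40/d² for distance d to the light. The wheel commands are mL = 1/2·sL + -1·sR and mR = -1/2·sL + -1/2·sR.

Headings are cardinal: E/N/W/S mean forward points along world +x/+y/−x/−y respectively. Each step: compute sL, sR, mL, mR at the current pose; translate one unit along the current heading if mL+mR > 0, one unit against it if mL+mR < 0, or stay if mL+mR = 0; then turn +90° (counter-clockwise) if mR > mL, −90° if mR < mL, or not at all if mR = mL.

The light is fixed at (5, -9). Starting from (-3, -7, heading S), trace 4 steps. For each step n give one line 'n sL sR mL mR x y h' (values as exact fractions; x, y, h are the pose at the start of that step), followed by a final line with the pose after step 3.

n=0: pose=(-3,-7,S); sL=40/37, sR=40/101; mL=540/3737, mR=-2760/3737; mL+mR=-60/101 → advance -1; mR−mL=-3300/3737 → turn -1·90°
n=1: pose=(-3,-6,W); sL=20/41, sR=20/53; mL=-290/2173, mR=-940/2173; mL+mR=-30/53 → advance -1; mR−mL=-650/2173 → turn -1·90°
n=2: pose=(-2,-6,N); sL=40/97, sR=40/41; mL=-3060/3977, mR=-2760/3977; mL+mR=-60/41 → advance -1; mR−mL=300/3977 → turn +1·90°
n=3: pose=(-2,-7,W); sL=5/8, sR=1/2; mL=-3/16, mR=-9/16; mL+mR=-3/4 → advance -1; mR−mL=-3/8 → turn -1·90°

0 40/37 40/101 540/3737 -2760/3737 -3 -7 S
1 20/41 20/53 -290/2173 -940/2173 -3 -6 W
2 40/97 40/41 -3060/3977 -2760/3977 -2 -6 N
3 5/8 1/2 -3/16 -9/16 -2 -7 W
final -1 -7 N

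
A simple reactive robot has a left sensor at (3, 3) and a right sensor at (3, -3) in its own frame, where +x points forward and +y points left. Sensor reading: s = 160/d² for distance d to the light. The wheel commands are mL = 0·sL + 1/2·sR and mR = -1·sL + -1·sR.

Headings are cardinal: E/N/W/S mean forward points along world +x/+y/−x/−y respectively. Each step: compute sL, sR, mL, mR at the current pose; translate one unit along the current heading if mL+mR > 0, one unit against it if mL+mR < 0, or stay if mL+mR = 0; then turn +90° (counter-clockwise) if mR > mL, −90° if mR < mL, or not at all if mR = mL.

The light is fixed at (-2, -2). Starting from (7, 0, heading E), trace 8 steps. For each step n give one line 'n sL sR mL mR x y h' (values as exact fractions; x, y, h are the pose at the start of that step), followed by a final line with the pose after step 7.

0 160/169 32/29 16/29 -10048/4901 7 0 E
1 80/61 80/13 40/13 -5920/793 6 0 S
2 32/5 160/61 80/61 -2752/305 6 1 W
3 20/9 8/9 4/9 -28/9 7 1 N
4 160/169 32/29 16/29 -10048/4901 7 0 E
5 80/61 80/13 40/13 -5920/793 6 0 S
6 32/5 160/61 80/61 -2752/305 6 1 W
7 20/9 8/9 4/9 -28/9 7 1 N
final 7 0 E

n=0: pose=(7,0,E); sL=160/169, sR=32/29; mL=16/29, mR=-10048/4901; mL+mR=-7344/4901 → advance -1; mR−mL=-12752/4901 → turn -1·90°
n=1: pose=(6,0,S); sL=80/61, sR=80/13; mL=40/13, mR=-5920/793; mL+mR=-3480/793 → advance -1; mR−mL=-8360/793 → turn -1·90°
n=2: pose=(6,1,W); sL=32/5, sR=160/61; mL=80/61, mR=-2752/305; mL+mR=-2352/305 → advance -1; mR−mL=-3152/305 → turn -1·90°
n=3: pose=(7,1,N); sL=20/9, sR=8/9; mL=4/9, mR=-28/9; mL+mR=-8/3 → advance -1; mR−mL=-32/9 → turn -1·90°
n=4: pose=(7,0,E); sL=160/169, sR=32/29; mL=16/29, mR=-10048/4901; mL+mR=-7344/4901 → advance -1; mR−mL=-12752/4901 → turn -1·90°
n=5: pose=(6,0,S); sL=80/61, sR=80/13; mL=40/13, mR=-5920/793; mL+mR=-3480/793 → advance -1; mR−mL=-8360/793 → turn -1·90°
n=6: pose=(6,1,W); sL=32/5, sR=160/61; mL=80/61, mR=-2752/305; mL+mR=-2352/305 → advance -1; mR−mL=-3152/305 → turn -1·90°
n=7: pose=(7,1,N); sL=20/9, sR=8/9; mL=4/9, mR=-28/9; mL+mR=-8/3 → advance -1; mR−mL=-32/9 → turn -1·90°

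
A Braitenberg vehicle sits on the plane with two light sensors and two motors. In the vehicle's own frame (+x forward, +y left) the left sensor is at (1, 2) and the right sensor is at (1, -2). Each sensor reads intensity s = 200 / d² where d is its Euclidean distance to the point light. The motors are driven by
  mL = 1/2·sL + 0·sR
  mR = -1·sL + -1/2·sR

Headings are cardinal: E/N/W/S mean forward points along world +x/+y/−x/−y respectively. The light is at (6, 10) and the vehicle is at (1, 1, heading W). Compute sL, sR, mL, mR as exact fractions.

200/157 40/17 100/157 -6540/2669

left sensor world pos  = (0, -1); dL² = 157
right sensor world pos = (0, 3); dR² = 85
sL = 200/157 = 200/157
sR = 200/85 = 40/17
mL = 1/2·sL + 0·sR = 100/157
mR = -1·sL + -1/2·sR = -6540/2669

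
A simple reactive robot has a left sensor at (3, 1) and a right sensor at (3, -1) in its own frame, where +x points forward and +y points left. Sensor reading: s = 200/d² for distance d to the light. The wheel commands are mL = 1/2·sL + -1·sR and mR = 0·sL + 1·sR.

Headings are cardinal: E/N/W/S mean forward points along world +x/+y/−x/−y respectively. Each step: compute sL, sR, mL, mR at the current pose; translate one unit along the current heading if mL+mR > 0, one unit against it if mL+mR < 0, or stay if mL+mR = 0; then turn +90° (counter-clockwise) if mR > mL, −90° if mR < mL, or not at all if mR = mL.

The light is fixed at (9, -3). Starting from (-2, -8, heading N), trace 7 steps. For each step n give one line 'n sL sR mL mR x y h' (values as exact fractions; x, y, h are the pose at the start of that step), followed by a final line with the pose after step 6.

0 50/37 25/13 -600/481 25/13 -2 -8 N
1 200/221 40/41 -4740/9061 40/41 -2 -7 W
2 20/17 100/109 -610/1853 100/109 -3 -7 S
3 200/97 200/117 -7700/11349 200/117 -3 -8 E
4 50/37 25/13 -600/481 25/13 -2 -8 N
5 200/221 40/41 -4740/9061 40/41 -2 -7 W
6 20/17 100/109 -610/1853 100/109 -3 -7 S
final -3 -8 E

n=0: pose=(-2,-8,N); sL=50/37, sR=25/13; mL=-600/481, mR=25/13; mL+mR=25/37 → advance +1; mR−mL=1525/481 → turn +1·90°
n=1: pose=(-2,-7,W); sL=200/221, sR=40/41; mL=-4740/9061, mR=40/41; mL+mR=100/221 → advance +1; mR−mL=13580/9061 → turn +1·90°
n=2: pose=(-3,-7,S); sL=20/17, sR=100/109; mL=-610/1853, mR=100/109; mL+mR=10/17 → advance +1; mR−mL=2310/1853 → turn +1·90°
n=3: pose=(-3,-8,E); sL=200/97, sR=200/117; mL=-7700/11349, mR=200/117; mL+mR=100/97 → advance +1; mR−mL=27100/11349 → turn +1·90°
n=4: pose=(-2,-8,N); sL=50/37, sR=25/13; mL=-600/481, mR=25/13; mL+mR=25/37 → advance +1; mR−mL=1525/481 → turn +1·90°
n=5: pose=(-2,-7,W); sL=200/221, sR=40/41; mL=-4740/9061, mR=40/41; mL+mR=100/221 → advance +1; mR−mL=13580/9061 → turn +1·90°
n=6: pose=(-3,-7,S); sL=20/17, sR=100/109; mL=-610/1853, mR=100/109; mL+mR=10/17 → advance +1; mR−mL=2310/1853 → turn +1·90°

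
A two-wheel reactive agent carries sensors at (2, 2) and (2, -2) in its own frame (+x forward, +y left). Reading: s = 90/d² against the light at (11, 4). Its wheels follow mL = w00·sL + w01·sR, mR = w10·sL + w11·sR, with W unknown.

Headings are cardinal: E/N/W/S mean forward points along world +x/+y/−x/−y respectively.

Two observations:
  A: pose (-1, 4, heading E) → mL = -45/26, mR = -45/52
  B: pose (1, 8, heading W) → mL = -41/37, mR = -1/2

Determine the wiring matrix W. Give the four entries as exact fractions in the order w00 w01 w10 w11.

obs A: pose=(-1,4,E) → sL=45/52, sR=45/52, mL=-45/26, mR=-45/52
obs B: pose=(1,8,W) → sL=45/74, sR=1/2, mL=-41/37, mR=-1/2
sensor matrix S = [[45/52, 45/52], [45/74, 1/2]]; det S = -45/481
solve [mL_A; mL_B] = S·[w00; w01] and [mR_A; mR_B] = S·[w10; w11]:
  w00 = -1, w01 = -1, w10 = 0, w11 = -1

-1 -1 0 -1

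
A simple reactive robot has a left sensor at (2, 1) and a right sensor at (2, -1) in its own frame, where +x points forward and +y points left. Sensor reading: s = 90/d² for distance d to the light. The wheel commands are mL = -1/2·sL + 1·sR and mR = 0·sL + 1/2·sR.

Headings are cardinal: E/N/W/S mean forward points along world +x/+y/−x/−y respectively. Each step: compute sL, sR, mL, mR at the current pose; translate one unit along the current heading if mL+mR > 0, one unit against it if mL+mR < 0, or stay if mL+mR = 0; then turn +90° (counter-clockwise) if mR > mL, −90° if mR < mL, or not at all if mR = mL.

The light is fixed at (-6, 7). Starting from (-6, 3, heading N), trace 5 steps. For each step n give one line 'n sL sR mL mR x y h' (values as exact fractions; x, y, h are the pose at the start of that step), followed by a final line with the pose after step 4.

n=0: pose=(-6,3,N); sL=18, sR=18; mL=9, mR=9; mL+mR=18 → advance +1; mR−mL=0 → turn +0·90°
n=1: pose=(-6,4,N); sL=45, sR=45; mL=45/2, mR=45/2; mL+mR=45 → advance +1; mR−mL=0 → turn +0·90°
n=2: pose=(-6,5,N); sL=90, sR=90; mL=45, mR=45; mL+mR=90 → advance +1; mR−mL=0 → turn +0·90°
n=3: pose=(-6,6,N); sL=45, sR=45; mL=45/2, mR=45/2; mL+mR=45 → advance +1; mR−mL=0 → turn +0·90°
n=4: pose=(-6,7,N); sL=18, sR=18; mL=9, mR=9; mL+mR=18 → advance +1; mR−mL=0 → turn +0·90°

0 18 18 9 9 -6 3 N
1 45 45 45/2 45/2 -6 4 N
2 90 90 45 45 -6 5 N
3 45 45 45/2 45/2 -6 6 N
4 18 18 9 9 -6 7 N
final -6 8 N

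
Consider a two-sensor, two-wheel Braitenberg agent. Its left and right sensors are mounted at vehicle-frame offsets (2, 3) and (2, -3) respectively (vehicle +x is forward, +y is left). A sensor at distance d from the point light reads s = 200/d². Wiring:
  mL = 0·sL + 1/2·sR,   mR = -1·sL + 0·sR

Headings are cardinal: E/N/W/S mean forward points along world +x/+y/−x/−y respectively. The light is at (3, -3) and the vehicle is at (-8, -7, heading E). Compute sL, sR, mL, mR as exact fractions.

100/41 20/13 10/13 -100/41

left sensor world pos  = (-6, -4); dL² = 82
right sensor world pos = (-6, -10); dR² = 130
sL = 200/82 = 100/41
sR = 200/130 = 20/13
mL = 0·sL + 1/2·sR = 10/13
mR = -1·sL + 0·sR = -100/41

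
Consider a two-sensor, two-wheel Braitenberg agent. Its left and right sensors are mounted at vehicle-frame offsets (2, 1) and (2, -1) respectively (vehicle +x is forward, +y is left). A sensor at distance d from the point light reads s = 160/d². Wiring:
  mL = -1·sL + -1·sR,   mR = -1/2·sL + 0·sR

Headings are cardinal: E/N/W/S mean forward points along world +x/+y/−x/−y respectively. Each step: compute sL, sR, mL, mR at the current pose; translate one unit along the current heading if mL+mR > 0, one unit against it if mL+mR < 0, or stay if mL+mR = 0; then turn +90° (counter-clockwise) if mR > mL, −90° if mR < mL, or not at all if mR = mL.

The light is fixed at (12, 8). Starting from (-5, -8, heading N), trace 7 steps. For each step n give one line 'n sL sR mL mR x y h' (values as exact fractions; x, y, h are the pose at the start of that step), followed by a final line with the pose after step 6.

n=0: pose=(-5,-8,N); sL=4/13, sR=40/113; mL=-972/1469, mR=-2/13; mL+mR=-1198/1469 → advance -1; mR−mL=746/1469 → turn +1·90°
n=1: pose=(-5,-9,W); sL=32/137, sR=160/617; mL=-41664/84529, mR=-16/137; mL+mR=-51536/84529 → advance -1; mR−mL=31792/84529 → turn +1·90°
n=2: pose=(-4,-9,S); sL=80/293, sR=16/65; mL=-9888/19045, mR=-40/293; mL+mR=-12488/19045 → advance -1; mR−mL=7288/19045 → turn +1·90°
n=3: pose=(-4,-8,E); sL=160/421, sR=32/97; mL=-28992/40837, mR=-80/421; mL+mR=-36752/40837 → advance -1; mR−mL=21232/40837 → turn +1·90°
n=4: pose=(-5,-8,N); sL=4/13, sR=40/113; mL=-972/1469, mR=-2/13; mL+mR=-1198/1469 → advance -1; mR−mL=746/1469 → turn +1·90°
n=5: pose=(-5,-9,W); sL=32/137, sR=160/617; mL=-41664/84529, mR=-16/137; mL+mR=-51536/84529 → advance -1; mR−mL=31792/84529 → turn +1·90°
n=6: pose=(-4,-9,S); sL=80/293, sR=16/65; mL=-9888/19045, mR=-40/293; mL+mR=-12488/19045 → advance -1; mR−mL=7288/19045 → turn +1·90°

0 4/13 40/113 -972/1469 -2/13 -5 -8 N
1 32/137 160/617 -41664/84529 -16/137 -5 -9 W
2 80/293 16/65 -9888/19045 -40/293 -4 -9 S
3 160/421 32/97 -28992/40837 -80/421 -4 -8 E
4 4/13 40/113 -972/1469 -2/13 -5 -8 N
5 32/137 160/617 -41664/84529 -16/137 -5 -9 W
6 80/293 16/65 -9888/19045 -40/293 -4 -9 S
final -4 -8 E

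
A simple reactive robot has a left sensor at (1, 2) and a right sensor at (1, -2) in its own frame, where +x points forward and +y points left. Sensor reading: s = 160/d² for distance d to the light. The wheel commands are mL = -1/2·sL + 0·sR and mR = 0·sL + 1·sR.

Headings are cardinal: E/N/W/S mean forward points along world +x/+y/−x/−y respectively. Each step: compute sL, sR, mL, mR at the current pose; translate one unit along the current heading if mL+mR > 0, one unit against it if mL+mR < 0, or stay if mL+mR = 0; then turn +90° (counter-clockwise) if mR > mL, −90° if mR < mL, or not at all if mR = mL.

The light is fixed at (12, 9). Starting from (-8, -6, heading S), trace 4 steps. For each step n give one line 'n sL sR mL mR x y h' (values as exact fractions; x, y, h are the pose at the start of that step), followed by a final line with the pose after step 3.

0 8/29 8/37 -4/29 8/37 -8 -6 S
1 160/557 32/137 -80/557 32/137 -8 -7 E
2 80/333 80/257 -40/333 80/257 -7 -7 N
3 160/689 160/569 -80/689 160/569 -7 -6 W
final -8 -6 S

n=0: pose=(-8,-6,S); sL=8/29, sR=8/37; mL=-4/29, mR=8/37; mL+mR=84/1073 → advance +1; mR−mL=380/1073 → turn +1·90°
n=1: pose=(-8,-7,E); sL=160/557, sR=32/137; mL=-80/557, mR=32/137; mL+mR=6864/76309 → advance +1; mR−mL=28784/76309 → turn +1·90°
n=2: pose=(-7,-7,N); sL=80/333, sR=80/257; mL=-40/333, mR=80/257; mL+mR=16360/85581 → advance +1; mR−mL=36920/85581 → turn +1·90°
n=3: pose=(-7,-6,W); sL=160/689, sR=160/569; mL=-80/689, mR=160/569; mL+mR=64720/392041 → advance +1; mR−mL=155760/392041 → turn +1·90°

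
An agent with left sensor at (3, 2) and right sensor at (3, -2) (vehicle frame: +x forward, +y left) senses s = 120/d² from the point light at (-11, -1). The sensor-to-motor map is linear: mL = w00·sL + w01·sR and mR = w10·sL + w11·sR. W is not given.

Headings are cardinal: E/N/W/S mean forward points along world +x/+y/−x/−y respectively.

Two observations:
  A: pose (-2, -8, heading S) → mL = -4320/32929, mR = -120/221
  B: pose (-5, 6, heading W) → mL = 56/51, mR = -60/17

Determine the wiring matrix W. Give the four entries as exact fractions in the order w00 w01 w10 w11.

obs A: pose=(-2,-8,S) → sL=120/221, sR=120/149, mL=-4320/32929, mR=-120/221
obs B: pose=(-5,6,W) → sL=60/17, sR=4/3, mL=56/51, mR=-60/17
sensor matrix S = [[120/221, 120/149], [60/17, 4/3]]; det S = -69760/32929
solve [mL_A; mL_B] = S·[w00; w01] and [mR_A; mR_B] = S·[w10; w11]:
  w00 = 1/2, w01 = -1/2, w10 = -1, w11 = 0

1/2 -1/2 -1 0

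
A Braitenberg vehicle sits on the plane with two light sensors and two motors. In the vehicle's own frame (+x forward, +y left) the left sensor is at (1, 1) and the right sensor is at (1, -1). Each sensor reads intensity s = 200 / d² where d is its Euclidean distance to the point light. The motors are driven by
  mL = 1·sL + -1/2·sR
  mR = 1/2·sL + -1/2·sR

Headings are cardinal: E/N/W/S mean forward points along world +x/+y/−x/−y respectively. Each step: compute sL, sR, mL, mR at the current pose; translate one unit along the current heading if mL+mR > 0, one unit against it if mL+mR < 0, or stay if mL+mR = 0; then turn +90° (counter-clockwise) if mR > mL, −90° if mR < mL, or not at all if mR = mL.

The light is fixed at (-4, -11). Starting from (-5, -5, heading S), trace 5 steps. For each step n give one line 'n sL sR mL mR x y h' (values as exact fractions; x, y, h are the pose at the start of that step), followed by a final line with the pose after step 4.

n=0: pose=(-5,-5,S); sL=8, sR=200/29; mL=132/29, mR=16/29; mL+mR=148/29 → advance +1; mR−mL=-4 → turn -1·90°
n=1: pose=(-5,-6,W); sL=10, sR=5; mL=15/2, mR=5/2; mL+mR=10 → advance +1; mR−mL=-5 → turn -1·90°
n=2: pose=(-6,-6,N); sL=40/9, sR=200/37; mL=580/333, mR=-160/333; mL+mR=140/111 → advance +1; mR−mL=-20/9 → turn -1·90°
n=3: pose=(-6,-5,E); sL=4, sR=100/13; mL=2/13, mR=-24/13; mL+mR=-22/13 → advance -1; mR−mL=-2 → turn -1·90°
n=4: pose=(-7,-5,S); sL=200/29, sR=200/41; mL=5300/1189, mR=1200/1189; mL+mR=6500/1189 → advance +1; mR−mL=-100/29 → turn -1·90°

0 8 200/29 132/29 16/29 -5 -5 S
1 10 5 15/2 5/2 -5 -6 W
2 40/9 200/37 580/333 -160/333 -6 -6 N
3 4 100/13 2/13 -24/13 -6 -5 E
4 200/29 200/41 5300/1189 1200/1189 -7 -5 S
final -7 -6 W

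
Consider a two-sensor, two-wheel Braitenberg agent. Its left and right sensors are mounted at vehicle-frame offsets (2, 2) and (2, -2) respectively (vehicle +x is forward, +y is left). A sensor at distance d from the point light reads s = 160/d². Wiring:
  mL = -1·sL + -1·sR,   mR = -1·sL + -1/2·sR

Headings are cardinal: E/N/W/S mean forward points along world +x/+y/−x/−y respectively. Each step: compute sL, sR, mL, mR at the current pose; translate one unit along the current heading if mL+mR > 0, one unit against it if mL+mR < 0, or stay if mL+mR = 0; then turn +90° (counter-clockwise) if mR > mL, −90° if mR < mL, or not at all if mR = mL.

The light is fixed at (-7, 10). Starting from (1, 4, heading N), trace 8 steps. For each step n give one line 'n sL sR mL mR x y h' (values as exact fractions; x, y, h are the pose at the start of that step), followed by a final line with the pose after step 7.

0 40/13 40/29 -1680/377 -1420/377 1 4 N
1 160/117 160/61 -28480/7137 -19120/7137 1 3 W
2 80/101 16/13 -2656/1313 -1848/1313 2 3 S
3 160/137 32/37 -10304/5069 -8112/5069 2 4 E
4 40/13 40/29 -1680/377 -1420/377 1 4 N
5 160/117 160/61 -28480/7137 -19120/7137 1 3 W
6 80/101 16/13 -2656/1313 -1848/1313 2 3 S
7 160/137 32/37 -10304/5069 -8112/5069 2 4 E
final 1 4 N

n=0: pose=(1,4,N); sL=40/13, sR=40/29; mL=-1680/377, mR=-1420/377; mL+mR=-3100/377 → advance -1; mR−mL=20/29 → turn +1·90°
n=1: pose=(1,3,W); sL=160/117, sR=160/61; mL=-28480/7137, mR=-19120/7137; mL+mR=-47600/7137 → advance -1; mR−mL=80/61 → turn +1·90°
n=2: pose=(2,3,S); sL=80/101, sR=16/13; mL=-2656/1313, mR=-1848/1313; mL+mR=-4504/1313 → advance -1; mR−mL=8/13 → turn +1·90°
n=3: pose=(2,4,E); sL=160/137, sR=32/37; mL=-10304/5069, mR=-8112/5069; mL+mR=-18416/5069 → advance -1; mR−mL=16/37 → turn +1·90°
n=4: pose=(1,4,N); sL=40/13, sR=40/29; mL=-1680/377, mR=-1420/377; mL+mR=-3100/377 → advance -1; mR−mL=20/29 → turn +1·90°
n=5: pose=(1,3,W); sL=160/117, sR=160/61; mL=-28480/7137, mR=-19120/7137; mL+mR=-47600/7137 → advance -1; mR−mL=80/61 → turn +1·90°
n=6: pose=(2,3,S); sL=80/101, sR=16/13; mL=-2656/1313, mR=-1848/1313; mL+mR=-4504/1313 → advance -1; mR−mL=8/13 → turn +1·90°
n=7: pose=(2,4,E); sL=160/137, sR=32/37; mL=-10304/5069, mR=-8112/5069; mL+mR=-18416/5069 → advance -1; mR−mL=16/37 → turn +1·90°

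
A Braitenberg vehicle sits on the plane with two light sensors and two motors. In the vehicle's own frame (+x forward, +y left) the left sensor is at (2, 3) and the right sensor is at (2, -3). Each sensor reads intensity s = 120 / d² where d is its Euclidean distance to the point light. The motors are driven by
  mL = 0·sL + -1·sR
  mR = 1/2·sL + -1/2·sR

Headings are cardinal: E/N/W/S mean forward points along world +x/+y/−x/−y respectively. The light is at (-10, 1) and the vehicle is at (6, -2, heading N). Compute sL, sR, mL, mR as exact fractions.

12/17 60/181 -60/181 576/3077

left sensor world pos  = (3, 0); dL² = 170
right sensor world pos = (9, 0); dR² = 362
sL = 120/170 = 12/17
sR = 120/362 = 60/181
mL = 0·sL + -1·sR = -60/181
mR = 1/2·sL + -1/2·sR = 576/3077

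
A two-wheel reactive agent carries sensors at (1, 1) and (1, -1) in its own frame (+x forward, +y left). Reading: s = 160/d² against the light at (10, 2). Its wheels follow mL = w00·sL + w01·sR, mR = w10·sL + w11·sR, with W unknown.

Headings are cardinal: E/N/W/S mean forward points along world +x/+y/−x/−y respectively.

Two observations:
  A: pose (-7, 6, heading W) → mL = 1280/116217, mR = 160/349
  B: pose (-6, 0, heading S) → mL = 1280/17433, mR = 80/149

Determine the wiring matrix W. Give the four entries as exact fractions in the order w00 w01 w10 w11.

1/2 -1/2 0 1

obs A: pose=(-7,6,W) → sL=160/333, sR=160/349, mL=1280/116217, mR=160/349
obs B: pose=(-6,0,S) → sL=80/117, sR=80/149, mL=1280/17433, mR=80/149
sensor matrix S = [[160/333, 160/349], [80/117, 80/149]]; det S = -12492800/225112329
solve [mL_A; mL_B] = S·[w00; w01] and [mR_A; mR_B] = S·[w10; w11]:
  w00 = 1/2, w01 = -1/2, w10 = 0, w11 = 1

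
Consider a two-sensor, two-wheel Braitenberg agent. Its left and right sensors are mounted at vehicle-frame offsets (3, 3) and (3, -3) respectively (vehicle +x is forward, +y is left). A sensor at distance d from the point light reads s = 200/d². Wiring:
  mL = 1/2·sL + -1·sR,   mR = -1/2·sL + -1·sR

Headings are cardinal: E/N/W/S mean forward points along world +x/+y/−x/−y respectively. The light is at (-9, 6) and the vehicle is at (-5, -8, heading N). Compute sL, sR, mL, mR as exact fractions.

100/61 20/17 -370/1037 -2070/1037

left sensor world pos  = (-8, -5); dL² = 122
right sensor world pos = (-2, -5); dR² = 170
sL = 200/122 = 100/61
sR = 200/170 = 20/17
mL = 1/2·sL + -1·sR = -370/1037
mR = -1/2·sL + -1·sR = -2070/1037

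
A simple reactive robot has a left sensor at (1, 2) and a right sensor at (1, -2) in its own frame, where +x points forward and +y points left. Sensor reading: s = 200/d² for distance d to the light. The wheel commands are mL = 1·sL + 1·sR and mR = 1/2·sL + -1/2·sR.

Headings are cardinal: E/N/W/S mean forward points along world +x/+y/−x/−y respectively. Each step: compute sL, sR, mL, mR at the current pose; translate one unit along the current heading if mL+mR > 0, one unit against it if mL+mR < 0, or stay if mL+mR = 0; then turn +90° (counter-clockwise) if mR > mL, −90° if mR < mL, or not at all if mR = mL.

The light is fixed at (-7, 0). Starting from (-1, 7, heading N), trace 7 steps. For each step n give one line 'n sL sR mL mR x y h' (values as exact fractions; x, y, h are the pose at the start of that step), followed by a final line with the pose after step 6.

0 5/2 25/16 65/16 15/32 -1 7 N
1 200/149 40/17 9360/2533 -1280/2533 -1 8 E
2 20/13 100/37 2040/481 -280/481 0 8 S
3 200/61 200/117 35600/7137 5600/7137 0 7 W
4 5/2 25/16 65/16 15/32 -1 7 N
5 200/149 40/17 9360/2533 -1280/2533 -1 8 E
6 20/13 100/37 2040/481 -280/481 0 8 S
final 0 7 W

n=0: pose=(-1,7,N); sL=5/2, sR=25/16; mL=65/16, mR=15/32; mL+mR=145/32 → advance +1; mR−mL=-115/32 → turn -1·90°
n=1: pose=(-1,8,E); sL=200/149, sR=40/17; mL=9360/2533, mR=-1280/2533; mL+mR=8080/2533 → advance +1; mR−mL=-10640/2533 → turn -1·90°
n=2: pose=(0,8,S); sL=20/13, sR=100/37; mL=2040/481, mR=-280/481; mL+mR=1760/481 → advance +1; mR−mL=-2320/481 → turn -1·90°
n=3: pose=(0,7,W); sL=200/61, sR=200/117; mL=35600/7137, mR=5600/7137; mL+mR=41200/7137 → advance +1; mR−mL=-10000/2379 → turn -1·90°
n=4: pose=(-1,7,N); sL=5/2, sR=25/16; mL=65/16, mR=15/32; mL+mR=145/32 → advance +1; mR−mL=-115/32 → turn -1·90°
n=5: pose=(-1,8,E); sL=200/149, sR=40/17; mL=9360/2533, mR=-1280/2533; mL+mR=8080/2533 → advance +1; mR−mL=-10640/2533 → turn -1·90°
n=6: pose=(0,8,S); sL=20/13, sR=100/37; mL=2040/481, mR=-280/481; mL+mR=1760/481 → advance +1; mR−mL=-2320/481 → turn -1·90°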